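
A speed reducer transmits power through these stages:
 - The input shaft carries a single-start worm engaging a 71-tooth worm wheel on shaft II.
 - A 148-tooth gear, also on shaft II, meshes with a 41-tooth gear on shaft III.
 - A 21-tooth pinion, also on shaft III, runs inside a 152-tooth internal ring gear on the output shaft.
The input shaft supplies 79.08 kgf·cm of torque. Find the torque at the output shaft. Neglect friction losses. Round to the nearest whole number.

After the worm (71/1): 79.08 × 71 = 5614.7 kgf·cm
After the gear mesh (41/148): 5614.7 × 0.27703 = 1555.4 kgf·cm
After the internal gear (152/21): 1555.4 × 7.2381 = 11258 kgf·cm

11258 kgf·cm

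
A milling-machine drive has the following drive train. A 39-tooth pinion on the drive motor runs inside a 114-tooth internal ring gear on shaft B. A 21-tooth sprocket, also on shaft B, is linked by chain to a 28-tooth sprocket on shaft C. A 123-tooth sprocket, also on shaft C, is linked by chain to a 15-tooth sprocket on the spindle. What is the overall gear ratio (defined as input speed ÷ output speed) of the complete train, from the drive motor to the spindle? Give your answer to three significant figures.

Each stage contributes driven/driver: internal gear 114/39 = 2.9231, chain 28/21 = 1.3333, chain 15/123 = 0.12195.
Overall: 2.9231 × 1.3333 × 0.12195 = 0.4753.

0.475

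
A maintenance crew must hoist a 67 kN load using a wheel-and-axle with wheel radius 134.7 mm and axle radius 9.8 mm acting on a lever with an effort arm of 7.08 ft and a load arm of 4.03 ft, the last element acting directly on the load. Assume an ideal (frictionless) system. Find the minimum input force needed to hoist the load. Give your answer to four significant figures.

Wheel-and-axle MA = R/r = 134.7/9.8 = 13.745.
Lever MA = effort arm / load arm = 7.08/4.03 = 1.7568.
Combined ideal MA = 13.745 × 1.7568 = 24.147.
Effort = load / MA = 67 / 24.147 = 2.7746 kN.

2.775 kN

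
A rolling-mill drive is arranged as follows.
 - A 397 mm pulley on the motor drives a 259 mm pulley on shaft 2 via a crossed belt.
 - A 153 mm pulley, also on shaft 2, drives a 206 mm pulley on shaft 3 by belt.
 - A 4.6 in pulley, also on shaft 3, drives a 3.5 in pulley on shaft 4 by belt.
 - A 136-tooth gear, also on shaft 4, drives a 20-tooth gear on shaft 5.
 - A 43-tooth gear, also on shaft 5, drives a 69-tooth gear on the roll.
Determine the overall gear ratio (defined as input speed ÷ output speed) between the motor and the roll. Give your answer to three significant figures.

0.158

Each stage contributes driven/driver: belt 259/397 = 0.65239, belt 206/153 = 1.3464, belt 3.5/4.6 = 0.76087, gear mesh 20/136 = 0.14706, gear mesh 69/43 = 1.6047.
Overall: 0.65239 × 1.3464 × 0.76087 × 0.14706 × 1.6047 = 0.15771.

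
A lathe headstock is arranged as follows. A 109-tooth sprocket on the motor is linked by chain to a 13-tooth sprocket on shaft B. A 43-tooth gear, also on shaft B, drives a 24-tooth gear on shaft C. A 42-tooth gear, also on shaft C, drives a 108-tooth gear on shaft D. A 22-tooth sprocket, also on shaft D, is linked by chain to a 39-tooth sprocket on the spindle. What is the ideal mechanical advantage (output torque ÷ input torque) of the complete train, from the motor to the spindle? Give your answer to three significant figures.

Each stage contributes driven/driver: chain 13/109 = 0.11927, gear mesh 24/43 = 0.55814, gear mesh 108/42 = 2.5714, chain 39/22 = 1.7727.
Overall: 0.11927 × 0.55814 × 2.5714 × 1.7727 = 0.30344.

0.303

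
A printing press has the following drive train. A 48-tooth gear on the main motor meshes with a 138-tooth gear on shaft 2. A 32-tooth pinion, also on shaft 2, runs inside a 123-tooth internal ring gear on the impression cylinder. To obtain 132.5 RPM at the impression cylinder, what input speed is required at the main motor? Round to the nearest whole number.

Overall ratio R = 2.875 × 3.8438 = 11.051.
Required input speed = output speed × R = 132.5 × 11.051 = 1464.2 RPM.

1464 RPM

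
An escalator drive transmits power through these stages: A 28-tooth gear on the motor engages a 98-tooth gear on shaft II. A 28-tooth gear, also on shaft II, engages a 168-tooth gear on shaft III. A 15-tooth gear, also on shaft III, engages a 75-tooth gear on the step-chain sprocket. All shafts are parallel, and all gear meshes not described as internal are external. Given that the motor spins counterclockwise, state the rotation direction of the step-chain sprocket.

clockwise

the motor → shaft II: external mesh, 1 reversal → CW.
shaft II → shaft III: external mesh, 1 reversal → CCW.
shaft III → the step-chain sprocket: external mesh, 1 reversal → CW.
3 reversals in total — an odd number — so the step-chain sprocket turns opposite to the motor.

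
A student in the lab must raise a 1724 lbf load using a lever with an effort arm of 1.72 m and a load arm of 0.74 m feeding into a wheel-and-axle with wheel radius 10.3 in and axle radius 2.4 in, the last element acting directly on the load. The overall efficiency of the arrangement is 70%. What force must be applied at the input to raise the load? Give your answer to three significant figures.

Lever MA = effort arm / load arm = 1.72/0.74 = 2.3243.
Wheel-and-axle MA = R/r = 10.3/2.4 = 4.2917.
Combined ideal MA = 2.3243 × 4.2917 = 9.9752.
Actual MA = 9.9752 × 0.70 = 6.9827.
Effort = load / actual MA = 1724 / 6.9827 = 246.9 lbf.

247 lbf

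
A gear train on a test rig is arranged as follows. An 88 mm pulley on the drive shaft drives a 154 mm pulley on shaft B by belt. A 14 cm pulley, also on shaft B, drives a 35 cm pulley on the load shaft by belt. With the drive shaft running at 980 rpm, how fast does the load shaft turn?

belt 154/88 = 1.75 → 980/1.75 = 560 rpm
belt 35/14 = 2.5 → 560/2.5 = 224 rpm

224 rpm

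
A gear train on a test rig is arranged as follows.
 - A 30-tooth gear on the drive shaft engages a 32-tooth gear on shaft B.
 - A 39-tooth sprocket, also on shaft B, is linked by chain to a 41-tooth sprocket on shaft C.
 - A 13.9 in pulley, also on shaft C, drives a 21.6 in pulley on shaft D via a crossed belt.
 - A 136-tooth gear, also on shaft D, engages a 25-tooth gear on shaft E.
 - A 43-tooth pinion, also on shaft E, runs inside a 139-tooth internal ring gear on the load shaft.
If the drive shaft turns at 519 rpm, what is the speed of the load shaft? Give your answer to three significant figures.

501 rpm

gear mesh 32/30 = 1.0667 → 519/1.0667 = 486.56 rpm
chain 41/39 = 1.0513 → 486.56/1.0513 = 462.83 rpm
belt 21.6/13.9 = 1.554 → 462.83/1.554 = 297.84 rpm
gear mesh 25/136 = 0.18382 → 297.84/0.18382 = 1620.2 rpm
internal gear 139/43 = 3.2326 → 1620.2/3.2326 = 501.23 rpm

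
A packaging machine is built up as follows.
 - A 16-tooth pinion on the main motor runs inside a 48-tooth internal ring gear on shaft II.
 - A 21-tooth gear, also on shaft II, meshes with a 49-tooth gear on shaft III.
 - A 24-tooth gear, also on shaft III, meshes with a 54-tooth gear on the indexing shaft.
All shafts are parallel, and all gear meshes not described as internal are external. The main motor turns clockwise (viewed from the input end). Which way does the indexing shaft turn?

the main motor → shaft II: internal mesh, same direction → CW.
shaft II → shaft III: external mesh, 1 reversal → CCW.
shaft III → the indexing shaft: external mesh, 1 reversal → CW.
2 reversals in total — an even number — so the indexing shaft turns the same way as the main motor.

clockwise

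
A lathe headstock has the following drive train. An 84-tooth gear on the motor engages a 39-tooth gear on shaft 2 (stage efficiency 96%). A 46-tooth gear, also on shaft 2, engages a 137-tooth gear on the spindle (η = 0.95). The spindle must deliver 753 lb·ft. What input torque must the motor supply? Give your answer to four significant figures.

Overall ratio R = 0.46429 × 2.9783 = 1.3828; overall efficiency η = 0.96 × 0.95 = 0.9120.
Input torque = output torque / (R × η) = 753 / (1.3828 × 0.9120) = 597.11 lb·ft.

597.1 lb·ft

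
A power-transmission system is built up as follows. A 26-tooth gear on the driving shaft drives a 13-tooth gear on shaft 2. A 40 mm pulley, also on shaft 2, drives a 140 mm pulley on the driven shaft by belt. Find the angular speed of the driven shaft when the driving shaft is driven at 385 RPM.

220 RPM

the driving shaft → shaft 2 (gear mesh, 13/26): 385 ÷ 0.5 = 770 RPM
shaft 2 → the driven shaft (belt, 140/40): 770 ÷ 3.5 = 220 RPM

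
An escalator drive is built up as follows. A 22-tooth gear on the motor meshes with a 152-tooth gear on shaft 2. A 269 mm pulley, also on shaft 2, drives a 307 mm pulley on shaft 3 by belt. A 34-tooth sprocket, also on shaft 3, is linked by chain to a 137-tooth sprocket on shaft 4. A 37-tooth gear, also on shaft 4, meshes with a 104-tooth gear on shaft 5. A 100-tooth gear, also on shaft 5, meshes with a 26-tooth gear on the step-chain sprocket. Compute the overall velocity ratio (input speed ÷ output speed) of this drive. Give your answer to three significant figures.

23.2

Each stage contributes driven/driver: gear mesh 152/22 = 6.9091, belt 307/269 = 1.1413, chain 137/34 = 4.0294, gear mesh 104/37 = 2.8108, gear mesh 26/100 = 0.26.
Overall: 6.9091 × 1.1413 × 4.0294 × 2.8108 × 0.26 = 23.22.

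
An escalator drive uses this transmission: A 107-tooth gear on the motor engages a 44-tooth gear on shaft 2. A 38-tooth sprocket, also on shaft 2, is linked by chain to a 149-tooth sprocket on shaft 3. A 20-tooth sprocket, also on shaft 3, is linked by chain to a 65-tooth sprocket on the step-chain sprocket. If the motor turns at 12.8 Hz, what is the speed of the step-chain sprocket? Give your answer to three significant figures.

2.44 Hz

the motor → shaft 2 (gear mesh, 44/107): 12.8 ÷ 0.41121 = 31.127 Hz
shaft 2 → shaft 3 (chain, 149/38): 31.127 ÷ 3.9211 = 7.9385 Hz
shaft 3 → the step-chain sprocket (chain, 65/20): 7.9385 ÷ 3.25 = 2.4426 Hz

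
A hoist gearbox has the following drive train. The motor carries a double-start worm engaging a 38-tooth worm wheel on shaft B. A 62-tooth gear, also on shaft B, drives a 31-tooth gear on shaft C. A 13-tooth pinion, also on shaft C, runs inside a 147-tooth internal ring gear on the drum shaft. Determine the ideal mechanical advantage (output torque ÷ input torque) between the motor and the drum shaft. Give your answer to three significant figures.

Each stage contributes driven/driver: worm 38/2 = 19, gear mesh 31/62 = 0.5, internal gear 147/13 = 11.308.
Overall: 19 × 0.5 × 11.308 = 107.42.

107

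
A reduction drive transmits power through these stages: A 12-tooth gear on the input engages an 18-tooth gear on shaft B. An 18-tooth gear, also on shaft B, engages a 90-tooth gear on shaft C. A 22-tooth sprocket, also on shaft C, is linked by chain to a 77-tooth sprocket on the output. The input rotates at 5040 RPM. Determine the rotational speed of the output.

gear mesh 18/12 = 1.5 → 5040/1.5 = 3360 RPM
gear mesh 90/18 = 5 → 3360/5 = 672 RPM
chain 77/22 = 3.5 → 672/3.5 = 192 RPM

192 RPM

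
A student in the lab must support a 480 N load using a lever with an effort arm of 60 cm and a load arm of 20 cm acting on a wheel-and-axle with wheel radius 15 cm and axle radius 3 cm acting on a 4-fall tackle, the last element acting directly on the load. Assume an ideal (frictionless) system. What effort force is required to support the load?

8 N

Lever MA = effort arm / load arm = 60/20 = 3.
Wheel-and-axle MA = R/r = 15/3 = 5.
Block-and-tackle MA = number of supporting rope parts = 4.
Combined ideal MA = 3 × 5 × 4 = 60.
Effort = load / MA = 480 / 60 = 8 N.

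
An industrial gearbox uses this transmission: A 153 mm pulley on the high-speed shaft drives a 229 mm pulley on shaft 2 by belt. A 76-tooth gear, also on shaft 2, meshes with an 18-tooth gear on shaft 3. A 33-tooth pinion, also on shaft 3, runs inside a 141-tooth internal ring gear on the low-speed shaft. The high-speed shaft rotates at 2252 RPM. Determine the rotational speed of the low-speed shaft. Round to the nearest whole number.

1487 RPM

Belt: ratio = 229/153 = 1.4967, so shaft 2 turns at 2252 / 1.4967 = 1504.6 RPM.
Gear mesh: ratio = 18/76 = 0.23684, so shaft 3 turns at 1504.6 / 0.23684 = 6352.8 RPM.
Internal gear: ratio = 141/33 = 4.2727, so the low-speed shaft turns at 6352.8 / 4.2727 = 1486.8 RPM.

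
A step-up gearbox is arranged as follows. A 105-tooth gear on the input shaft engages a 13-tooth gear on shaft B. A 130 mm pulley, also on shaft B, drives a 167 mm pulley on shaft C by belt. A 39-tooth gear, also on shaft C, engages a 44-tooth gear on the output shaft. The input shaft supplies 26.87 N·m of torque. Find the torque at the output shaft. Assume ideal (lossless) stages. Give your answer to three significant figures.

gear mesh 13/105 = 0.12381 → τ = 26.87·0.12381 = 3.3268 N·m
belt 167/130 = 1.2846 → τ = 3.3268·1.2846 = 4.2736 N·m
gear mesh 44/39 = 1.1282 → τ = 4.2736·1.1282 = 4.8215 N·m

4.82 N·m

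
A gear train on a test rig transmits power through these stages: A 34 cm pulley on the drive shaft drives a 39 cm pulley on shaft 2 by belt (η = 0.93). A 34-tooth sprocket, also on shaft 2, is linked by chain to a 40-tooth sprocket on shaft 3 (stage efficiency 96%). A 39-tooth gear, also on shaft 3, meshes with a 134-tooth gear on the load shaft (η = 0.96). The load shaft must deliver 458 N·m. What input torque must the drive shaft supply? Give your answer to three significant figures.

Overall ratio R = 1.1471 × 1.1765 × 3.4359 = 4.6367; overall efficiency η = 0.93 × 0.96 × 0.96 = 0.8571.
Input torque = output torque / (R × η) = 458 / (4.6367 × 0.8571) = 115.25 N·m.

115 N·m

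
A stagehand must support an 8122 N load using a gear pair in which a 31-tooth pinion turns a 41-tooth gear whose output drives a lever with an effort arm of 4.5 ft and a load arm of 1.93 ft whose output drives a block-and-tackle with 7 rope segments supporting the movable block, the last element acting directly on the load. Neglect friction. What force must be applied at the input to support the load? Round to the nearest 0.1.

376.3 N

Gear pair MA = 41/31 = 1.3226.
Lever MA = effort arm / load arm = 4.5/1.93 = 2.3316.
Block-and-tackle MA = number of supporting rope parts = 7.
Combined ideal MA = 1.3226 × 2.3316 × 7 = 21.586.
Effort = load / MA = 8122 / 21.586 = 376.26 N.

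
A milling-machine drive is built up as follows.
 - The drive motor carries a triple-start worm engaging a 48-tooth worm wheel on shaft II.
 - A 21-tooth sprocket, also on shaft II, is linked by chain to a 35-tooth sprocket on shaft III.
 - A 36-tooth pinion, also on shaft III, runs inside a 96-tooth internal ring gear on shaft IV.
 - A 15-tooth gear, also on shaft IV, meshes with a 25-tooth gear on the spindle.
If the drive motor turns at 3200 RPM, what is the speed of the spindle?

the drive motor → shaft II (worm, 48/3): 3200 ÷ 16 = 200 RPM
shaft II → shaft III (chain, 35/21): 200 ÷ 1.6667 = 120 RPM
shaft III → shaft IV (internal gear, 96/36): 120 ÷ 2.6667 = 45 RPM
shaft IV → the spindle (gear mesh, 25/15): 45 ÷ 1.6667 = 27 RPM

27 RPM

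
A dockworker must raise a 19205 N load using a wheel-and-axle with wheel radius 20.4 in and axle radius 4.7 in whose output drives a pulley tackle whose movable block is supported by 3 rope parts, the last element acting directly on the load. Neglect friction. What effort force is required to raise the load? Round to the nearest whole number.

1475 N

Wheel-and-axle MA = R/r = 20.4/4.7 = 4.3404.
Block-and-tackle MA = number of supporting rope parts = 3.
Combined ideal MA = 4.3404 × 3 = 13.021.
Effort = load / MA = 19205 / 13.021 = 1474.9 N.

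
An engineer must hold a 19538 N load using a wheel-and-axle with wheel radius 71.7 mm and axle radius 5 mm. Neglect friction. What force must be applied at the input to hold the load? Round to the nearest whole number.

1362 N

Wheel-and-axle MA = R/r = 71.7/5 = 14.34.
Effort = load / MA = 19538 / 14.34 = 1362.5 N.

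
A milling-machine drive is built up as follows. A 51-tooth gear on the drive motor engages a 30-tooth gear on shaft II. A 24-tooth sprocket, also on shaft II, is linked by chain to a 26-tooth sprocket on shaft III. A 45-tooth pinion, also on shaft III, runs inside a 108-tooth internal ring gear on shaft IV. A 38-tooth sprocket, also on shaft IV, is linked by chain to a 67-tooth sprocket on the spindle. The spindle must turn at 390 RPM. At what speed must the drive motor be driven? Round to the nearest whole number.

Overall ratio R = 0.58824 × 1.0833 × 2.4 × 1.7632 = 2.6966.
Required input speed = output speed × R = 390 × 2.6966 = 1051.7 RPM.

1052 RPM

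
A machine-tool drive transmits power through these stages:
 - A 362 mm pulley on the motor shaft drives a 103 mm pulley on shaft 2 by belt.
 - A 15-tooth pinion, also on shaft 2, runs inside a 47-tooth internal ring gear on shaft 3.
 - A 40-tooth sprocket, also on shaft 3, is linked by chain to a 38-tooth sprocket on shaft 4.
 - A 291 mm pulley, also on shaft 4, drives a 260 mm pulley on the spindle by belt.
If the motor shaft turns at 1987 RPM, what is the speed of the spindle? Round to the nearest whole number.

2626 RPM

Belt: ratio = 103/362 = 0.28453, so shaft 2 turns at 1987 / 0.28453 = 6983.4 RPM.
Internal gear: ratio = 47/15 = 3.1333, so shaft 3 turns at 6983.4 / 3.1333 = 2228.8 RPM.
Chain: ratio = 38/40 = 0.95, so shaft 4 turns at 2228.8 / 0.95 = 2346.1 RPM.
Belt: ratio = 260/291 = 0.89347, so the spindle turns at 2346.1 / 0.89347 = 2625.8 RPM.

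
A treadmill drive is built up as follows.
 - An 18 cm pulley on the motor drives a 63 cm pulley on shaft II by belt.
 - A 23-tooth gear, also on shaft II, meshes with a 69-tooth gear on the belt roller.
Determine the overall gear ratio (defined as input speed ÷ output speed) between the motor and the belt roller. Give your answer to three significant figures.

Each stage contributes driven/driver: belt 63/18 = 3.5, gear mesh 69/23 = 3.
Overall: 3.5 × 3 = 10.5.

10.5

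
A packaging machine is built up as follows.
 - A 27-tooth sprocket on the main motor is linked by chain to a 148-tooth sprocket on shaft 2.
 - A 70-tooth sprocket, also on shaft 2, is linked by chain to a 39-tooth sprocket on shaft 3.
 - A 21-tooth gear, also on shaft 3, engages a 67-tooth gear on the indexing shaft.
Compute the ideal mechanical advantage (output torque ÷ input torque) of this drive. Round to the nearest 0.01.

Each stage contributes driven/driver: chain 148/27 = 5.4815, chain 39/70 = 0.55714, gear mesh 67/21 = 3.1905.
Overall: 5.4815 × 0.55714 × 3.1905 = 9.7436.

9.74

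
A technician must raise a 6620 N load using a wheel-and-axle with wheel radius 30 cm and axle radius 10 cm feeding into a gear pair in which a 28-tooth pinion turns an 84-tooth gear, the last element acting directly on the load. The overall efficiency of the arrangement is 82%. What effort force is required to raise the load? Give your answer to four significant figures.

897.0 N

Wheel-and-axle MA = R/r = 30/10 = 3.
Gear pair MA = 84/28 = 3.
Combined ideal MA = 3 × 3 = 9.
Actual MA = 9 × 0.82 = 7.38.
Effort = load / actual MA = 6620 / 7.38 = 897.02 N.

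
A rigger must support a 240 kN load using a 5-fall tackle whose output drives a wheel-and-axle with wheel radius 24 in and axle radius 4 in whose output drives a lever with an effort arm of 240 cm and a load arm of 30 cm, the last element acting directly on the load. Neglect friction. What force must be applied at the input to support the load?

1 kN

Block-and-tackle MA = number of supporting rope parts = 5.
Wheel-and-axle MA = R/r = 24/4 = 6.
Lever MA = effort arm / load arm = 240/30 = 8.
Combined ideal MA = 5 × 6 × 8 = 240.
Effort = load / MA = 240 / 240 = 1 kN.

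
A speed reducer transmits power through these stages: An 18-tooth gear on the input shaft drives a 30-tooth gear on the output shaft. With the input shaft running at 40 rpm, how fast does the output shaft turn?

Gear mesh: ratio = 30/18 = 1.6667, so the output shaft turns at 40 / 1.6667 = 24 rpm.

24 rpm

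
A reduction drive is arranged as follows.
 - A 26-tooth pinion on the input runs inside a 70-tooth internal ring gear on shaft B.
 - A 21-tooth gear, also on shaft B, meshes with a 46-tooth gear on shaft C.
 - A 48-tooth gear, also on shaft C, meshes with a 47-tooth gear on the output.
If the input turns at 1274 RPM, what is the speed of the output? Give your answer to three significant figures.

the input → shaft B (internal gear, 70/26): 1274 ÷ 2.6923 = 473.2 RPM
shaft B → shaft C (gear mesh, 46/21): 473.2 ÷ 2.1905 = 216.03 RPM
shaft C → the output (gear mesh, 47/48): 216.03 ÷ 0.97917 = 220.62 RPM

221 RPM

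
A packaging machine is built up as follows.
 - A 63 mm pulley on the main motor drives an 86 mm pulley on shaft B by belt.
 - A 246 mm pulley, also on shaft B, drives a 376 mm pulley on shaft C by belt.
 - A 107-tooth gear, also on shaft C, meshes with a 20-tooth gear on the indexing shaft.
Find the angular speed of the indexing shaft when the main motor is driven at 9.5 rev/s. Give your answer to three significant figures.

Belt: ratio = 86/63 = 1.3651, so shaft B turns at 9.5 / 1.3651 = 6.9593 rev/s.
Belt: ratio = 376/246 = 1.5285, so shaft C turns at 6.9593 / 1.5285 = 4.5532 rev/s.
Gear mesh: ratio = 20/107 = 0.18692, so the indexing shaft turns at 4.5532 / 0.18692 = 24.359 rev/s.

24.4 rev/s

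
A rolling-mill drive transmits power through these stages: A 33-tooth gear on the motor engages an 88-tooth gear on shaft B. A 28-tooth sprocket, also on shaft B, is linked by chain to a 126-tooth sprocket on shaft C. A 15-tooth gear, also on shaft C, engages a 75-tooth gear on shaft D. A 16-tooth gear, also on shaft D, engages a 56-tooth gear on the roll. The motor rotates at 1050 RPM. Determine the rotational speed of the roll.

Gear mesh: ratio = 88/33 = 2.6667, so shaft B turns at 1050 / 2.6667 = 393.75 RPM.
Chain: ratio = 126/28 = 4.5, so shaft C turns at 393.75 / 4.5 = 87.5 RPM.
Gear mesh: ratio = 75/15 = 5, so shaft D turns at 87.5 / 5 = 17.5 RPM.
Gear mesh: ratio = 56/16 = 3.5, so the roll turns at 17.5 / 3.5 = 5 RPM.

5 RPM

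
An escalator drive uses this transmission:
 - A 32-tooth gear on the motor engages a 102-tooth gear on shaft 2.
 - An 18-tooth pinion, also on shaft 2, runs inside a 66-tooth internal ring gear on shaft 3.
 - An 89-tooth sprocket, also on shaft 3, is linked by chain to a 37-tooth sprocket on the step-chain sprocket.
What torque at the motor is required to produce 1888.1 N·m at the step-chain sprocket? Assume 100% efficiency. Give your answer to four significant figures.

388.6 N·m

Overall ratio R = 3.1875 × 3.6667 × 0.41573 = 4.8588.
Input torque = output torque / R = 1888.1 / 4.8588 = 388.59 N·m.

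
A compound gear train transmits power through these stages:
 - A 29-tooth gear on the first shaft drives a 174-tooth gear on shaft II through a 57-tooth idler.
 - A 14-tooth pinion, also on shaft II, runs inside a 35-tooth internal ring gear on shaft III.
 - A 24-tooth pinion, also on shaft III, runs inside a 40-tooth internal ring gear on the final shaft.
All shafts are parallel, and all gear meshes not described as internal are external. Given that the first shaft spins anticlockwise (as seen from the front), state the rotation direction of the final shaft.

anticlockwise

the first shaft → shaft II: driver → idler → driven is 2 external meshes, 2 reversals → CCW.
shaft II → shaft III: internal mesh, same direction → CCW.
shaft III → the final shaft: internal mesh, same direction → CCW.
2 reversals in total — an even number — so the final shaft turns the same way as the first shaft.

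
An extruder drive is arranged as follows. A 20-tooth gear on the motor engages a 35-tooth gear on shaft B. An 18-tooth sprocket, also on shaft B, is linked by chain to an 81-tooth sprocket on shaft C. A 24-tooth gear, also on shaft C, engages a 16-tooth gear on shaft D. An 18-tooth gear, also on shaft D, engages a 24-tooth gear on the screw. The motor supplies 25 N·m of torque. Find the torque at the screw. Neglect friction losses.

After the gear mesh (35/20): 25 × 1.75 = 43.75 N·m
After the chain (81/18): 43.75 × 4.5 = 196.88 N·m
After the gear mesh (16/24): 196.88 × 0.66667 = 131.25 N·m
After the gear mesh (24/18): 131.25 × 1.3333 = 175 N·m

175 N·m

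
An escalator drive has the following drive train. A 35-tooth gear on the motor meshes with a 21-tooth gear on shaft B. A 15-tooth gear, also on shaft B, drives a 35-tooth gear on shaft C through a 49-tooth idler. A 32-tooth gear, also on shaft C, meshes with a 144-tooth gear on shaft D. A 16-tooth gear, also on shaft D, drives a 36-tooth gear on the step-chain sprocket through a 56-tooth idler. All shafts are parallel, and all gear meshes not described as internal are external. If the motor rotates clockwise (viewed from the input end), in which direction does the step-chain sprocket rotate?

clockwise

the motor → shaft B: external mesh, 1 reversal → CCW.
shaft B → shaft C: driver → idler → driven is 2 external meshes, 2 reversals → CCW.
shaft C → shaft D: external mesh, 1 reversal → CW.
shaft D → the step-chain sprocket: driver → idler → driven is 2 external meshes, 2 reversals → CW.
6 reversals in total — an even number — so the step-chain sprocket turns the same way as the motor.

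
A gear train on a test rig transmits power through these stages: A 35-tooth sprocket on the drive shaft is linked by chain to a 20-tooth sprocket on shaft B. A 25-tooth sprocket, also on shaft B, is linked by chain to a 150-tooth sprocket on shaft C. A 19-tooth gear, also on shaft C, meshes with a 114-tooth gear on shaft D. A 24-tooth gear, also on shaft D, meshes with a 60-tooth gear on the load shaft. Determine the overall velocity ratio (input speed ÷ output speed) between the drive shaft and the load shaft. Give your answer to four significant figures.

51.43

Each stage contributes driven/driver: chain 20/35 = 0.57143, chain 150/25 = 6, gear mesh 114/19 = 6, gear mesh 60/24 = 2.5.
Overall: 0.57143 × 6 × 6 × 2.5 = 51.429.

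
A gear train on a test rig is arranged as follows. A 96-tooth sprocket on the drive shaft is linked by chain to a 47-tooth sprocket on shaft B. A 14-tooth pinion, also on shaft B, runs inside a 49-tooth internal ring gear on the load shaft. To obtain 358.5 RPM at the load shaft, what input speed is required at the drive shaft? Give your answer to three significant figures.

614 RPM

Overall ratio R = 0.48958 × 3.5 = 1.7135.
Required input speed = output speed × R = 358.5 × 1.7135 = 614.3 RPM.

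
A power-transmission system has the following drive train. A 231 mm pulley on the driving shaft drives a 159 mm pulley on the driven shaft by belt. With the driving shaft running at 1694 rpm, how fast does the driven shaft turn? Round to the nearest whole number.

belt 159/231 = 0.68831 → 1694/0.68831 = 2461.1 rpm

2461 rpm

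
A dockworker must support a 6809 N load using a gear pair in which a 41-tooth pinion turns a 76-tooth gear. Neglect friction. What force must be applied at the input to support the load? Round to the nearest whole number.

Gear pair MA = 76/41 = 1.8537.
Effort = load / MA = 6809 / 1.8537 = 3673.3 N.

3673 N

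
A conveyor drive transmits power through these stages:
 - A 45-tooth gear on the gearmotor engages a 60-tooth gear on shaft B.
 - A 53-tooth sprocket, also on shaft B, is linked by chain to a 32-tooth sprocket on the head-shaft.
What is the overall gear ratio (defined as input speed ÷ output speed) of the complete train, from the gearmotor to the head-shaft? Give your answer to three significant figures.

0.805

Each stage contributes driven/driver: gear mesh 60/45 = 1.3333, chain 32/53 = 0.60377.
Overall: 1.3333 × 0.60377 = 0.80503.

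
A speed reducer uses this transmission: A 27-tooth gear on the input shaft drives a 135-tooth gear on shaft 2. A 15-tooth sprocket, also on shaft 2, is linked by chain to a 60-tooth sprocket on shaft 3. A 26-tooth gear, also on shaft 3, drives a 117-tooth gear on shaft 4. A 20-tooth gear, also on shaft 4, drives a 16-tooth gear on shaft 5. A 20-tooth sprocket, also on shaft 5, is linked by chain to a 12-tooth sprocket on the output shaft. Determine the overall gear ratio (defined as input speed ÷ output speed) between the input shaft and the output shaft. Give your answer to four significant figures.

Each stage contributes driven/driver: gear mesh 135/27 = 5, chain 60/15 = 4, gear mesh 117/26 = 4.5, gear mesh 16/20 = 0.8, chain 12/20 = 0.6.
Overall: 5 × 4 × 4.5 × 0.8 × 0.6 = 43.2.

43.20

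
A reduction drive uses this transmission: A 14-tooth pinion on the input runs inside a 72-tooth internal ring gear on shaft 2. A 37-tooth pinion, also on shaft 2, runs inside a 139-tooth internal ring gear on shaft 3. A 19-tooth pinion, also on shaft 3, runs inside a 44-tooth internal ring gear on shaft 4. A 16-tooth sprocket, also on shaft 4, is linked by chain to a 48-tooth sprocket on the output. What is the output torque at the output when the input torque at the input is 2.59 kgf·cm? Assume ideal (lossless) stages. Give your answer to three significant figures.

Internal gear: ratio = 72/14 = 5.1429; torque at shaft 2 = 2.59 × 5.1429 = 13.32 kgf·cm.
Internal gear: ratio = 139/37 = 3.7568; torque at shaft 3 = 13.32 × 3.7568 = 50.04 kgf·cm.
Internal gear: ratio = 44/19 = 2.3158; torque at shaft 4 = 50.04 × 2.3158 = 115.88 kgf·cm.
Chain: ratio = 48/16 = 3; torque at the output = 115.88 × 3 = 347.65 kgf·cm.

348 kgf·cm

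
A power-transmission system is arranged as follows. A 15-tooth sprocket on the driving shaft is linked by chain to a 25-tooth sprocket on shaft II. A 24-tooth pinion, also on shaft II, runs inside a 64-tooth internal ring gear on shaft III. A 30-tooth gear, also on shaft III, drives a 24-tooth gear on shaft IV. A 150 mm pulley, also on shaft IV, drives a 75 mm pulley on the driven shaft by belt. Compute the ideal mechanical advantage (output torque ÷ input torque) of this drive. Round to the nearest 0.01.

Each stage contributes driven/driver: chain 25/15 = 1.6667, internal gear 64/24 = 2.6667, gear mesh 24/30 = 0.8, belt 75/150 = 0.5.
Overall: 1.6667 × 2.6667 × 0.8 × 0.5 = 1.7778.

1.78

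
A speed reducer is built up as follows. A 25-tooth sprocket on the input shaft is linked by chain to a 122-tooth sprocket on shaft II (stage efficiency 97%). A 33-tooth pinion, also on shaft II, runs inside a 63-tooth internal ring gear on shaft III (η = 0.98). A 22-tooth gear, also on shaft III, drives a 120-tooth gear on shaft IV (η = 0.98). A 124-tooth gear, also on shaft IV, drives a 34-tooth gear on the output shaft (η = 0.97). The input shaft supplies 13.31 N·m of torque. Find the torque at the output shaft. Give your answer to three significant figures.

chain 122/25 = 4.88 → τ = 13.31·4.88·0.97 = 63.004 N·m
internal gear 63/33 = 1.9091 → τ = 63.004·1.9091·0.98 = 117.88 N·m
gear mesh 120/22 = 5.4545 → τ = 117.88·5.4545·0.98 = 630.1 N·m
gear mesh 34/124 = 0.27419 → τ = 630.1·0.27419·0.97 = 167.59 N·m

168 N·m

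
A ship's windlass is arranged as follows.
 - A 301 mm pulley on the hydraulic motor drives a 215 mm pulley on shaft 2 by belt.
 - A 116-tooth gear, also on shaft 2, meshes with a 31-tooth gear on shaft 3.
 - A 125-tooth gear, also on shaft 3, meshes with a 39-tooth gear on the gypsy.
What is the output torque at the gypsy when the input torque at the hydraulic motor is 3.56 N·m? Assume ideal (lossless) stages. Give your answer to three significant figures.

0.212 N·m

After the belt (215/301): 3.56 × 0.71429 = 2.5429 N·m
After the gear mesh (31/116): 2.5429 × 0.26724 = 0.67956 N·m
After the gear mesh (39/125): 0.67956 × 0.312 = 0.21202 N·m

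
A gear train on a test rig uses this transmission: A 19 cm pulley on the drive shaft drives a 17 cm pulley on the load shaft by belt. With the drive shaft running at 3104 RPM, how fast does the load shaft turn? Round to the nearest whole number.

3469 RPM

belt 17/19 = 0.89474 → 3104/0.89474 = 3469.2 RPM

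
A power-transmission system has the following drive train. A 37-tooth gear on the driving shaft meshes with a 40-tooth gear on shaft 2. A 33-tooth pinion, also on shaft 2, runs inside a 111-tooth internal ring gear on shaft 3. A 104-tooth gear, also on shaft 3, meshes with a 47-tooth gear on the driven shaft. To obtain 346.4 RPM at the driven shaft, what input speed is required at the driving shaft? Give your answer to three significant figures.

Overall ratio R = 1.0811 × 3.3636 × 0.45192 = 1.6434.
Required input speed = output speed × R = 346.4 × 1.6434 = 569.26 RPM.

569 RPM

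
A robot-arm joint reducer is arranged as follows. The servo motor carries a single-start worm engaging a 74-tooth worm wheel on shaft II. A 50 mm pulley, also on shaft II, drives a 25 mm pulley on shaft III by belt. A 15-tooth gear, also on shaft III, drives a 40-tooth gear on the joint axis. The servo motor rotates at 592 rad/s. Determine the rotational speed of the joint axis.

6 rad/s

worm 74/1 = 74 → 592/74 = 8 rad/s
belt 25/50 = 0.5 → 8/0.5 = 16 rad/s
gear mesh 40/15 = 2.6667 → 16/2.6667 = 6 rad/s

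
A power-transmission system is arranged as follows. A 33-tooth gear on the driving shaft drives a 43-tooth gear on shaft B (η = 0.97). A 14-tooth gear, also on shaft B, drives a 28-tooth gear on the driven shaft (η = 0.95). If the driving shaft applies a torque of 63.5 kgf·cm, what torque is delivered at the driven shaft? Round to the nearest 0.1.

gear mesh 43/33 = 1.303 → τ = 63.5·1.303·0.97 = 80.26 kgf·cm
gear mesh 28/14 = 2 → τ = 80.26·2·0.95 = 152.49 kgf·cm

152.5 kgf·cm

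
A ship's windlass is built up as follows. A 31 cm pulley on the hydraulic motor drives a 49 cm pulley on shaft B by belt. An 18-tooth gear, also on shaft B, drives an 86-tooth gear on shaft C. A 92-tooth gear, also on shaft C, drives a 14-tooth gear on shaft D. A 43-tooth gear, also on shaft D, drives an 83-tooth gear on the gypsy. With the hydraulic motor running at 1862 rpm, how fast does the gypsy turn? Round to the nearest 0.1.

839.4 rpm

the hydraulic motor → shaft B (belt, 49/31): 1862 ÷ 1.5806 = 1178 rpm
shaft B → shaft C (gear mesh, 86/18): 1178 ÷ 4.7778 = 246.56 rpm
shaft C → shaft D (gear mesh, 14/92): 246.56 ÷ 0.15217 = 1620.2 rpm
shaft D → the gypsy (gear mesh, 83/43): 1620.2 ÷ 1.9302 = 839.4 rpm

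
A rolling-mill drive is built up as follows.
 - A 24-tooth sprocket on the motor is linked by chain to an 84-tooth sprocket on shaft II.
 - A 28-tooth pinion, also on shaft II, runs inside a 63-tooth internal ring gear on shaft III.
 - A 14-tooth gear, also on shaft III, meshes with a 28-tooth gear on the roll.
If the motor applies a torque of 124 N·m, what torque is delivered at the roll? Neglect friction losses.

1953 N·m

chain 84/24 = 3.5 → τ = 124·3.5 = 434 N·m
internal gear 63/28 = 2.25 → τ = 434·2.25 = 976.5 N·m
gear mesh 28/14 = 2 → τ = 976.5·2 = 1953 N·m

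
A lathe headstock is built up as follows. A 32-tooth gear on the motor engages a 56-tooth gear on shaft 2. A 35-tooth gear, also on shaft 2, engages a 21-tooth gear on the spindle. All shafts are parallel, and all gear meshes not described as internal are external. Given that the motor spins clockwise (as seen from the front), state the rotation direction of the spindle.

clockwise

the motor → shaft 2: external mesh, 1 reversal → CCW.
shaft 2 → the spindle: external mesh, 1 reversal → CW.
2 reversals in total — an even number — so the spindle turns the same way as the motor.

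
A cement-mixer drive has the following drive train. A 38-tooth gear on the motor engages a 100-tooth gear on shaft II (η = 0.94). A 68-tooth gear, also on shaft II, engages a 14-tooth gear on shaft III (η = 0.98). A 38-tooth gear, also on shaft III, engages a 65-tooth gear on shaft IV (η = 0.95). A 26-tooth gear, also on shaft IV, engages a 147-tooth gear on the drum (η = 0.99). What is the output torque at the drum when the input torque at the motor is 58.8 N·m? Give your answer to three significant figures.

Gear mesh: ratio = 100/38 = 2.6316; torque at shaft II = 58.8 × 2.6316 × 0.94 = 145.45 N·m.
Gear mesh: ratio = 14/68 = 0.20588; torque at shaft III = 145.45 × 0.20588 × 0.98 = 29.347 N·m.
Gear mesh: ratio = 65/38 = 1.7105; torque at shaft IV = 29.347 × 1.7105 × 0.95 = 47.689 N·m.
Gear mesh: ratio = 147/26 = 5.6538; torque at the drum = 47.689 × 5.6538 × 0.99 = 266.93 N·m.

267 N·m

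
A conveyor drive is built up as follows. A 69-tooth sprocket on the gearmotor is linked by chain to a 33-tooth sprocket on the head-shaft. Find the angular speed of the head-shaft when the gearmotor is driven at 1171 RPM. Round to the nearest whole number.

2448 RPM

Chain: ratio = 33/69 = 0.47826, so the head-shaft turns at 1171 / 0.47826 = 2448.5 RPM.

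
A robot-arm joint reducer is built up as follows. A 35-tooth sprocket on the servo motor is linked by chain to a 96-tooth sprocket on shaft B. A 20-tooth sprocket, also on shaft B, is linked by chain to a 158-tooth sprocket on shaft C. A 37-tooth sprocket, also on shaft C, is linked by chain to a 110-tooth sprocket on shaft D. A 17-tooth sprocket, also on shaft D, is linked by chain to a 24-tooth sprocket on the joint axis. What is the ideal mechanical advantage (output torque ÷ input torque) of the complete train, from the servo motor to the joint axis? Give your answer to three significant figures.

90.9

Each stage contributes driven/driver: chain 96/35 = 2.7429, chain 158/20 = 7.9, chain 110/37 = 2.973, chain 24/17 = 1.4118.
Overall: 2.7429 × 7.9 × 2.973 × 1.4118 = 90.946.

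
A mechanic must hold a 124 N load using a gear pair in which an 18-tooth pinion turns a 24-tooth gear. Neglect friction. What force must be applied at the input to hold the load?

Gear pair MA = 24/18 = 1.3333.
Effort = load / MA = 124 / 1.3333 = 93 N.

93 N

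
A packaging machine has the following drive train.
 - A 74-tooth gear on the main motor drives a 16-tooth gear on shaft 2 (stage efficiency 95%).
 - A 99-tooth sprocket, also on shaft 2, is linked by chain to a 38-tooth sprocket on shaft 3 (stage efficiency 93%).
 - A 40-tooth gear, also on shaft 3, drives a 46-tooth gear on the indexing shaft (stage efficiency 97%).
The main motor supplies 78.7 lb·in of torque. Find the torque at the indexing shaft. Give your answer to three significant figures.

After the gear mesh (16/74): 78.7 × 0.21622 × 0.95 = 16.165 lb·in
After the chain (38/99): 16.165 × 0.38384 × 0.93 = 5.7706 lb·in
After the gear mesh (46/40): 5.7706 × 1.15 × 0.97 = 6.4371 lb·in

6.44 lb·in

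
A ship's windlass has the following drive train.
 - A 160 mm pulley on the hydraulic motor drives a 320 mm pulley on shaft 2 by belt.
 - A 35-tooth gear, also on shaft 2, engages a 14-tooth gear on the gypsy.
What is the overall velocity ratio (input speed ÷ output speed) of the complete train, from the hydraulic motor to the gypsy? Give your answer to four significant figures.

Each stage contributes driven/driver: belt 320/160 = 2, gear mesh 14/35 = 0.4.
Overall: 2 × 0.4 = 0.8.

0.8000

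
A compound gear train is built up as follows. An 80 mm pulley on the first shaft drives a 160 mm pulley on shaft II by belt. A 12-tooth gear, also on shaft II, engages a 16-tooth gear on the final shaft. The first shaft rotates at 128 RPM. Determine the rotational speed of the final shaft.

48 RPM

belt 160/80 = 2 → 128/2 = 64 RPM
gear mesh 16/12 = 1.3333 → 64/1.3333 = 48 RPM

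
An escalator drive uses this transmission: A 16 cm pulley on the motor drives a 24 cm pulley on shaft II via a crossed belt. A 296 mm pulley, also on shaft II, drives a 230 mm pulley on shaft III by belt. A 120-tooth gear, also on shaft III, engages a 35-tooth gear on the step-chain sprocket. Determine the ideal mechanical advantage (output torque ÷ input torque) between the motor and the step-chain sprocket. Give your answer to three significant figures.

0.340

Each stage contributes driven/driver: belt 24/16 = 1.5, belt 230/296 = 0.77703, gear mesh 35/120 = 0.29167.
Overall: 1.5 × 0.77703 × 0.29167 = 0.33995.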